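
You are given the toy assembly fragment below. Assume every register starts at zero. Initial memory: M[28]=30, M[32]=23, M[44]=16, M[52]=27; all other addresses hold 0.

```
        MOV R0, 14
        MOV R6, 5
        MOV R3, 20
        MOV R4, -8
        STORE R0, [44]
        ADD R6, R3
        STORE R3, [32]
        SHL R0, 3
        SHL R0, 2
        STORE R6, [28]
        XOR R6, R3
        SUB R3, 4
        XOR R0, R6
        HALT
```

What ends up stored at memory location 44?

after MOV R0, 14: R0=14
after MOV R6, 5: R6=5
after MOV R3, 20: R3=20
after MOV R4, -8: R4=-8
STORE R0, [44] → M[44]=14
after ADD R6, R3: R6=5+20=25
STORE R3, [32] → M[32]=20
after SHL R0, 3: R0=14<<3=112
after SHL R0, 2: R0=112<<2=448
STORE R6, [28] → M[28]=25
after XOR R6, R3: R6=25^20=13
after SUB R3, 4: R3=20-4=16
after XOR R0, R6: R0=448^13=461
halt.

14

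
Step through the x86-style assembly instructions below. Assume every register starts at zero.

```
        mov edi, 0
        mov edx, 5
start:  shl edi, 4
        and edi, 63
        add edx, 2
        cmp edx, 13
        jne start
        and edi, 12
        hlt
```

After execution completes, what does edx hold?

13

edi=0
edx=5
edi=0<<4=0
edi=0&63=0
edx=5+2=7
cmp edx, 13  (cmp 7,13)
jne start: taken
edi=0<<4=0
edi=0&63=0
edx=7+2=9
cmp edx, 13  (cmp 9,13)
jne start: taken
edi=0<<4=0
edi=0&63=0
edx=9+2=11
cmp edx, 13  (cmp 11,13)
jne start: taken
edi=0<<4=0
edi=0&63=0
edx=11+2=13
cmp edx, 13  (cmp 13,13)
jne start: not taken
edi=0&12=0
halt.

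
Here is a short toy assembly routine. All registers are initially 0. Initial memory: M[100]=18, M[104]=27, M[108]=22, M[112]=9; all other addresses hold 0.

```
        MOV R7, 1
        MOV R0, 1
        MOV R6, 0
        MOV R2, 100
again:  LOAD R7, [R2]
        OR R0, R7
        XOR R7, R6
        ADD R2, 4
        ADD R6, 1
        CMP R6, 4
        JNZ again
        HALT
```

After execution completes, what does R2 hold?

R7=1
R0=1
R6=0
R2=100
R7=M[100]=18
R0=1|18=19
R7=18^0=18
R2=100+4=104
R6=0+1=1
CMP R6, 4  (cmp 1,4)
JNZ again: taken
R7=M[104]=27
R0=19|27=27
R7=27^1=26
R2=104+4=108
R6=1+1=2
CMP R6, 4  (cmp 2,4)
JNZ again: taken
R7=M[108]=22
R0=27|22=31
R7=22^2=20
R2=108+4=112
R6=2+1=3
CMP R6, 4  (cmp 3,4)
JNZ again: taken
R7=M[112]=9
R0=31|9=31
R7=9^3=10
R2=112+4=116
R6=3+1=4
CMP R6, 4  (cmp 4,4)
JNZ again: not taken
halt.

116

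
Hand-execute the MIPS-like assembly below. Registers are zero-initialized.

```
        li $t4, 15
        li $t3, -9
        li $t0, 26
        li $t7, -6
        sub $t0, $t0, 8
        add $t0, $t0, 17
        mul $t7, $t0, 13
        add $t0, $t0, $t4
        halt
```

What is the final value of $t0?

50

li $t4, 15 → $t4=15
li $t3, -9 → $t3=-9
li $t0, 26 → $t0=26
li $t7, -6 → $t7=-6
sub $t0, $t0, 8 → $t0=26-8=18
add $t0, $t0, 17 → $t0=18+17=35
mul $t7, $t0, 13 → $t7=35*13=455
add $t0, $t0, $t4 → $t0=35+15=50
halt.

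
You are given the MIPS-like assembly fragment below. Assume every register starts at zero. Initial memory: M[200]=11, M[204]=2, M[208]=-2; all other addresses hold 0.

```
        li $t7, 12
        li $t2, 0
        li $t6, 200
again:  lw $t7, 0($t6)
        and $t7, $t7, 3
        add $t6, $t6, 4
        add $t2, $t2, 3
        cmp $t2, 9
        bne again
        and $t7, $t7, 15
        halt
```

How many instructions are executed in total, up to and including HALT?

23

li $t7, 12 → $t7=12
li $t2, 0 → $t2=0
li $t6, 200 → $t6=200
lw $t7, 0($t6) → $t7=M[200]=11
and $t7, $t7, 3 → $t7=11&3=3
add $t6, $t6, 4 → $t6=200+4=204
add $t2, $t2, 3 → $t2=0+3=3
cmp $t2, 9  (cmp 3,9)
bne again: taken
lw $t7, 0($t6) → $t7=M[204]=2
and $t7, $t7, 3 → $t7=2&3=2
add $t6, $t6, 4 → $t6=204+4=208
add $t2, $t2, 3 → $t2=3+3=6
cmp $t2, 9  (cmp 6,9)
bne again: taken
lw $t7, 0($t6) → $t7=M[208]=-2
and $t7, $t7, 3 → $t7=(-2)&3=2
add $t6, $t6, 4 → $t6=208+4=212
add $t2, $t2, 3 → $t2=6+3=9
cmp $t2, 9  (cmp 9,9)
bne again: not taken
and $t7, $t7, 15 → $t7=2&15=2
halt.
Total executed instructions: 23.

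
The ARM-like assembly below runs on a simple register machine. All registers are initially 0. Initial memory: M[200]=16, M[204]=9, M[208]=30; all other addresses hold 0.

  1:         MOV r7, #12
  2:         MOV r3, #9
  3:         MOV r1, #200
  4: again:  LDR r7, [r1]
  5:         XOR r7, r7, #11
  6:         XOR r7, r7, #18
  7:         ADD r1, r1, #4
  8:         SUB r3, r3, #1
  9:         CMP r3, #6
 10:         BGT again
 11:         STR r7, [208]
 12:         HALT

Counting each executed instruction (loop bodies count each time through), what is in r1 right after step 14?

r7=12
r3=9
r1=200
r7=M[200]=16
r7=16^11=27
r7=27^18=9
r1=200+4=204
r3=9-1=8
CMP r3, #6  (cmp 8,6)
BGT again: taken
r7=M[204]=9
r7=9^11=2
r7=2^18=16
r1=204+4=208
After step 14: r1 = 208.

208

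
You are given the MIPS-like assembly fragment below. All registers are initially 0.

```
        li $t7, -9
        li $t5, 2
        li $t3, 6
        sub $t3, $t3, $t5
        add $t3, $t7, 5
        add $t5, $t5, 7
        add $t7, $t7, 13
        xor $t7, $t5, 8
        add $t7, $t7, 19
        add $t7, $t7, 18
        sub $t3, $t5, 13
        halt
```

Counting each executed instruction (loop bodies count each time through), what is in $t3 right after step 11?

-4

li $t7, -9 → $t7=-9
li $t5, 2 → $t5=2
li $t3, 6 → $t3=6
sub $t3, $t3, $t5 → $t3=6-2=4
add $t3, $t7, 5 → $t3=(-9)+5=-4
add $t5, $t5, 7 → $t5=2+7=9
add $t7, $t7, 13 → $t7=(-9)+13=4
xor $t7, $t5, 8 → $t7=9^8=1
add $t7, $t7, 19 → $t7=1+19=20
add $t7, $t7, 18 → $t7=20+18=38
sub $t3, $t5, 13 → $t3=9-13=-4
After step 11: $t3 = -4.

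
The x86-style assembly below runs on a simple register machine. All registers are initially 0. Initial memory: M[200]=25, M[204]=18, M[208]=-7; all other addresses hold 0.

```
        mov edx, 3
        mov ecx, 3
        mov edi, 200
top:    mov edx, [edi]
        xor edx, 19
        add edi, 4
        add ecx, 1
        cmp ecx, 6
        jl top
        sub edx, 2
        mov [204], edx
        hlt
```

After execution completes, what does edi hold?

212

mov edx, 3 → edx=3
mov ecx, 3 → ecx=3
mov edi, 200 → edi=200
mov edx, [edi] → edx=M[200]=25
xor edx, 19 → edx=25^19=10
add edi, 4 → edi=200+4=204
add ecx, 1 → ecx=3+1=4
cmp ecx, 6  (cmp 4,6)
jl top: taken
mov edx, [edi] → edx=M[204]=18
xor edx, 19 → edx=18^19=1
add edi, 4 → edi=204+4=208
add ecx, 1 → ecx=4+1=5
cmp ecx, 6  (cmp 5,6)
jl top: taken
mov edx, [edi] → edx=M[208]=-7
xor edx, 19 → edx=(-7)^19=-22
add edi, 4 → edi=208+4=212
add ecx, 1 → ecx=5+1=6
cmp ecx, 6  (cmp 6,6)
jl top: not taken
sub edx, 2 → edx=(-22)-2=-24
mov [204], edx → M[204]=-24
halt.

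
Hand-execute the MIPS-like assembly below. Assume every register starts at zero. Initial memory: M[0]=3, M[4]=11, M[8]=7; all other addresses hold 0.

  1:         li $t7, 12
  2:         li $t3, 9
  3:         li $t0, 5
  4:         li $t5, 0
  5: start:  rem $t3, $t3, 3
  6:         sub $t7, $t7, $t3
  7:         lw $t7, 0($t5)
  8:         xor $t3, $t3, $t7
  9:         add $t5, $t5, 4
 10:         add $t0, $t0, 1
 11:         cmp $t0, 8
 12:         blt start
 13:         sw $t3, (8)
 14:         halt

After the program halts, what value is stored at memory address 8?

5

li $t7, 12 → $t7=12
li $t3, 9 → $t3=9
li $t0, 5 → $t0=5
li $t5, 0 → $t5=0
rem $t3, $t3, 3 → $t3=9%3=0
sub $t7, $t7, $t3 → $t7=12-0=12
lw $t7, 0($t5) → $t7=M[0]=3
xor $t3, $t3, $t7 → $t3=0^3=3
add $t5, $t5, 4 → $t5=0+4=4
add $t0, $t0, 1 → $t0=5+1=6
cmp $t0, 8  (cmp 6,8)
blt start: taken
rem $t3, $t3, 3 → $t3=3%3=0
sub $t7, $t7, $t3 → $t7=3-0=3
lw $t7, 0($t5) → $t7=M[4]=11
xor $t3, $t3, $t7 → $t3=0^11=11
add $t5, $t5, 4 → $t5=4+4=8
add $t0, $t0, 1 → $t0=6+1=7
cmp $t0, 8  (cmp 7,8)
blt start: taken
rem $t3, $t3, 3 → $t3=11%3=2
sub $t7, $t7, $t3 → $t7=11-2=9
lw $t7, 0($t5) → $t7=M[8]=7
xor $t3, $t3, $t7 → $t3=2^7=5
add $t5, $t5, 4 → $t5=8+4=12
add $t0, $t0, 1 → $t0=7+1=8
cmp $t0, 8  (cmp 8,8)
blt start: not taken
sw $t3, (8) → M[8]=5
halt.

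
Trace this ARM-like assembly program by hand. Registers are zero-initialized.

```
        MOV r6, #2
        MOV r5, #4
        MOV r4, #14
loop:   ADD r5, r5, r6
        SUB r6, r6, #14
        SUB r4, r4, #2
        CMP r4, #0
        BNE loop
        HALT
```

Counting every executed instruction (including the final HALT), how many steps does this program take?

r6=2
r5=4
r4=14
r5=4+2=6
r6=2-14=-12
r4=14-2=12
CMP r4, #0  (cmp 12,0)
BNE loop: taken
r5=6+(-12)=-6
r6=(-12)-14=-26
r4=12-2=10
CMP r4, #0  (cmp 10,0)
BNE loop: taken
r5=(-6)+(-26)=-32
r6=(-26)-14=-40
r4=10-2=8
CMP r4, #0  (cmp 8,0)
BNE loop: taken
r5=(-32)+(-40)=-72
r6=(-40)-14=-54
r4=8-2=6
CMP r4, #0  (cmp 6,0)
BNE loop: taken
r5=(-72)+(-54)=-126
r6=(-54)-14=-68
r4=6-2=4
CMP r4, #0  (cmp 4,0)
BNE loop: taken
r5=(-126)+(-68)=-194
r6=(-68)-14=-82
r4=4-2=2
CMP r4, #0  (cmp 2,0)
BNE loop: taken
r5=(-194)+(-82)=-276
r6=(-82)-14=-96
r4=2-2=0
CMP r4, #0  (cmp 0,0)
BNE loop: not taken
halt.
Total executed instructions: 39.

39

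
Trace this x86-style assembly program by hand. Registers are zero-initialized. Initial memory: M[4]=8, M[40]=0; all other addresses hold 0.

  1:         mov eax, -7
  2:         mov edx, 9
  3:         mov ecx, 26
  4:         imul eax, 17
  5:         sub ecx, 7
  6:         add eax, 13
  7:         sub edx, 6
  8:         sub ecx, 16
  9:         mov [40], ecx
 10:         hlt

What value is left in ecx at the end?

3

eax=-7
edx=9
ecx=26
eax=(-7)*17=-119
ecx=26-7=19
eax=(-119)+13=-106
edx=9-6=3
ecx=19-16=3
mov [40], ecx → M[40]=3
halt.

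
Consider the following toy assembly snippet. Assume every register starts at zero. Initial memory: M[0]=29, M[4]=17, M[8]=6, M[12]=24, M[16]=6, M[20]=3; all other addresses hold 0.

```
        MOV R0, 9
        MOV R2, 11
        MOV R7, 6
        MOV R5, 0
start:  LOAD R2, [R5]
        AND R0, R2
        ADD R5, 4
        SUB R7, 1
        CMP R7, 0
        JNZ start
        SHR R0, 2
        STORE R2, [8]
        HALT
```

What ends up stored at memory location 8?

3

after MOV R0, 9: R0=9
after MOV R2, 11: R2=11
after MOV R7, 6: R7=6
after MOV R5, 0: R5=0
after LOAD R2, [R5]: R2=M[0]=29
after AND R0, R2: R0=9&29=9
after ADD R5, 4: R5=0+4=4
after SUB R7, 1: R7=6-1=5
CMP R7, 0  (cmp 5,0)
JNZ start: taken
after LOAD R2, [R5]: R2=M[4]=17
after AND R0, R2: R0=9&17=1
after ADD R5, 4: R5=4+4=8
after SUB R7, 1: R7=5-1=4
CMP R7, 0  (cmp 4,0)
JNZ start: taken
after LOAD R2, [R5]: R2=M[8]=6
after AND R0, R2: R0=1&6=0
after ADD R5, 4: R5=8+4=12
after SUB R7, 1: R7=4-1=3
CMP R7, 0  (cmp 3,0)
JNZ start: taken
after LOAD R2, [R5]: R2=M[12]=24
after AND R0, R2: R0=0&24=0
after ADD R5, 4: R5=12+4=16
after SUB R7, 1: R7=3-1=2
CMP R7, 0  (cmp 2,0)
JNZ start: taken
after LOAD R2, [R5]: R2=M[16]=6
after AND R0, R2: R0=0&6=0
after ADD R5, 4: R5=16+4=20
after SUB R7, 1: R7=2-1=1
CMP R7, 0  (cmp 1,0)
JNZ start: taken
after LOAD R2, [R5]: R2=M[20]=3
after AND R0, R2: R0=0&3=0
after ADD R5, 4: R5=20+4=24
after SUB R7, 1: R7=1-1=0
CMP R7, 0  (cmp 0,0)
JNZ start: not taken
after SHR R0, 2: R0=0>>2=0
STORE R2, [8] → M[8]=3
halt.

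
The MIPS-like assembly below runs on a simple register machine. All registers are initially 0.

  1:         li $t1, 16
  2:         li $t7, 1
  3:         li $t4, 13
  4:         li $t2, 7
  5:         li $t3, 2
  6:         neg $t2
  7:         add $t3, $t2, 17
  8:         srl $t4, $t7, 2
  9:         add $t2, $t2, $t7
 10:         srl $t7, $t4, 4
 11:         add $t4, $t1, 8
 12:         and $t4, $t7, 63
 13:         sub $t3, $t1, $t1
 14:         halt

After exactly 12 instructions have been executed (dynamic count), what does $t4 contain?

0

$t1=16
$t7=1
$t4=13
$t2=7
$t3=2
$t2=-(7)=-7
$t3=(-7)+17=10
$t4=1>>2=0
$t2=(-7)+1=-6
$t7=0>>4=0
$t4=16+8=24
$t4=0&63=0
After step 12: $t4 = 0.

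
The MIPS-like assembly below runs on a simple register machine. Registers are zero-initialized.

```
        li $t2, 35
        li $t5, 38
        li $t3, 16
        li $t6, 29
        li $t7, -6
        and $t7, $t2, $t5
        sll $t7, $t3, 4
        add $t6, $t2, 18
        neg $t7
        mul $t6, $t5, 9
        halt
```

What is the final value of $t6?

after li $t2, 35: $t2=35
after li $t5, 38: $t5=38
after li $t3, 16: $t3=16
after li $t6, 29: $t6=29
after li $t7, -6: $t7=-6
after and $t7, $t2, $t5: $t7=35&38=34
after sll $t7, $t3, 4: $t7=16<<4=256
after add $t6, $t2, 18: $t6=35+18=53
after neg $t7: $t7=-(256)=-256
after mul $t6, $t5, 9: $t6=38*9=342
halt.

342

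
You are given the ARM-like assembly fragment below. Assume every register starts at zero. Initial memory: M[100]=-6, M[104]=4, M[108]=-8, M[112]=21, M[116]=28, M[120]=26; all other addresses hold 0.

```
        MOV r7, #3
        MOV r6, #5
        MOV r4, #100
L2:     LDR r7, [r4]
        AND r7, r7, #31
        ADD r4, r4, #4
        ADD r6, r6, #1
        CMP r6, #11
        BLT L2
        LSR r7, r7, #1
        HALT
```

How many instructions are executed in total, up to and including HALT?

after MOV r7, #3: r7=3
after MOV r6, #5: r6=5
after MOV r4, #100: r4=100
after LDR r7, [r4]: r7=M[100]=-6
after AND r7, r7, #31: r7=(-6)&31=26
after ADD r4, r4, #4: r4=100+4=104
after ADD r6, r6, #1: r6=5+1=6
CMP r6, #11  (cmp 6,11)
BLT L2: taken
after LDR r7, [r4]: r7=M[104]=4
after AND r7, r7, #31: r7=4&31=4
after ADD r4, r4, #4: r4=104+4=108
after ADD r6, r6, #1: r6=6+1=7
CMP r6, #11  (cmp 7,11)
BLT L2: taken
after LDR r7, [r4]: r7=M[108]=-8
after AND r7, r7, #31: r7=(-8)&31=24
after ADD r4, r4, #4: r4=108+4=112
after ADD r6, r6, #1: r6=7+1=8
CMP r6, #11  (cmp 8,11)
BLT L2: taken
after LDR r7, [r4]: r7=M[112]=21
after AND r7, r7, #31: r7=21&31=21
after ADD r4, r4, #4: r4=112+4=116
after ADD r6, r6, #1: r6=8+1=9
CMP r6, #11  (cmp 9,11)
BLT L2: taken
after LDR r7, [r4]: r7=M[116]=28
after AND r7, r7, #31: r7=28&31=28
after ADD r4, r4, #4: r4=116+4=120
after ADD r6, r6, #1: r6=9+1=10
CMP r6, #11  (cmp 10,11)
BLT L2: taken
after LDR r7, [r4]: r7=M[120]=26
after AND r7, r7, #31: r7=26&31=26
after ADD r4, r4, #4: r4=120+4=124
after ADD r6, r6, #1: r6=10+1=11
CMP r6, #11  (cmp 11,11)
BLT L2: not taken
after LSR r7, r7, #1: r7=26>>1=13
halt.
Total executed instructions: 41.

41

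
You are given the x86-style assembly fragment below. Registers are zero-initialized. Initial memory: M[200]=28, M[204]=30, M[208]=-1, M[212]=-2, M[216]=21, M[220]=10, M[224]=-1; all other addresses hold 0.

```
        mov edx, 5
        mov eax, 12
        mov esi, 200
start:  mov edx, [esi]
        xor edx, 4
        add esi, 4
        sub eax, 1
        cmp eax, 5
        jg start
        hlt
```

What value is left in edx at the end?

mov edx, 5 → edx=5
mov eax, 12 → eax=12
mov esi, 200 → esi=200
mov edx, [esi] → edx=M[200]=28
xor edx, 4 → edx=28^4=24
add esi, 4 → esi=200+4=204
sub eax, 1 → eax=12-1=11
cmp eax, 5  (cmp 11,5)
jg start: taken
mov edx, [esi] → edx=M[204]=30
xor edx, 4 → edx=30^4=26
add esi, 4 → esi=204+4=208
sub eax, 1 → eax=11-1=10
cmp eax, 5  (cmp 10,5)
jg start: taken
mov edx, [esi] → edx=M[208]=-1
xor edx, 4 → edx=(-1)^4=-5
add esi, 4 → esi=208+4=212
sub eax, 1 → eax=10-1=9
cmp eax, 5  (cmp 9,5)
jg start: taken
mov edx, [esi] → edx=M[212]=-2
xor edx, 4 → edx=(-2)^4=-6
add esi, 4 → esi=212+4=216
sub eax, 1 → eax=9-1=8
cmp eax, 5  (cmp 8,5)
jg start: taken
mov edx, [esi] → edx=M[216]=21
xor edx, 4 → edx=21^4=17
add esi, 4 → esi=216+4=220
sub eax, 1 → eax=8-1=7
cmp eax, 5  (cmp 7,5)
jg start: taken
mov edx, [esi] → edx=M[220]=10
xor edx, 4 → edx=10^4=14
add esi, 4 → esi=220+4=224
sub eax, 1 → eax=7-1=6
cmp eax, 5  (cmp 6,5)
jg start: taken
mov edx, [esi] → edx=M[224]=-1
xor edx, 4 → edx=(-1)^4=-5
add esi, 4 → esi=224+4=228
sub eax, 1 → eax=6-1=5
cmp eax, 5  (cmp 5,5)
jg start: not taken
halt.

-5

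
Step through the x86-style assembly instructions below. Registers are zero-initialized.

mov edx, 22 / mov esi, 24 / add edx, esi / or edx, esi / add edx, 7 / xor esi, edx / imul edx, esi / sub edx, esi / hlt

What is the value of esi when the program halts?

93

after mov edx, 22: edx=22
after mov esi, 24: esi=24
after add edx, esi: edx=22+24=46
after or edx, esi: edx=46|24=62
after add edx, 7: edx=62+7=69
after xor esi, edx: esi=24^69=93
after imul edx, esi: edx=69*93=6417
after sub edx, esi: edx=6417-93=6324
halt.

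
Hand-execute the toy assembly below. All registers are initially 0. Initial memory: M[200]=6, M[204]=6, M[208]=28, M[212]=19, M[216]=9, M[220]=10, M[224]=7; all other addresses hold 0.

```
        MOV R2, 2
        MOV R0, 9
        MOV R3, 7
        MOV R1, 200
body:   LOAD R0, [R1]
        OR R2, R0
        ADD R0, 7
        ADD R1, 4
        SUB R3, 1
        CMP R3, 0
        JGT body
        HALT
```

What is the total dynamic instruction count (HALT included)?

54

R2=2
R0=9
R3=7
R1=200
R0=M[200]=6
R2=2|6=6
R0=6+7=13
R1=200+4=204
R3=7-1=6
CMP R3, 0  (cmp 6,0)
JGT body: taken
R0=M[204]=6
R2=6|6=6
R0=6+7=13
R1=204+4=208
R3=6-1=5
CMP R3, 0  (cmp 5,0)
JGT body: taken
R0=M[208]=28
R2=6|28=30
R0=28+7=35
R1=208+4=212
R3=5-1=4
CMP R3, 0  (cmp 4,0)
JGT body: taken
R0=M[212]=19
R2=30|19=31
R0=19+7=26
R1=212+4=216
R3=4-1=3
CMP R3, 0  (cmp 3,0)
JGT body: taken
R0=M[216]=9
R2=31|9=31
R0=9+7=16
R1=216+4=220
R3=3-1=2
CMP R3, 0  (cmp 2,0)
JGT body: taken
R0=M[220]=10
R2=31|10=31
R0=10+7=17
R1=220+4=224
R3=2-1=1
CMP R3, 0  (cmp 1,0)
JGT body: taken
R0=M[224]=7
R2=31|7=31
R0=7+7=14
R1=224+4=228
R3=1-1=0
CMP R3, 0  (cmp 0,0)
JGT body: not taken
halt.
Total executed instructions: 54.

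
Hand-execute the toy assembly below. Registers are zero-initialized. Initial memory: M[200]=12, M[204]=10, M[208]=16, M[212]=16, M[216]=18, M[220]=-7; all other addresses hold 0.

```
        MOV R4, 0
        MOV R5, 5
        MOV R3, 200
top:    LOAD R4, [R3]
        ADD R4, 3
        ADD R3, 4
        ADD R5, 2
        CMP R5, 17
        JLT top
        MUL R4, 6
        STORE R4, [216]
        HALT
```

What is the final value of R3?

after MOV R4, 0: R4=0
after MOV R5, 5: R5=5
after MOV R3, 200: R3=200
after LOAD R4, [R3]: R4=M[200]=12
after ADD R4, 3: R4=12+3=15
after ADD R3, 4: R3=200+4=204
after ADD R5, 2: R5=5+2=7
CMP R5, 17  (cmp 7,17)
JLT top: taken
after LOAD R4, [R3]: R4=M[204]=10
after ADD R4, 3: R4=10+3=13
after ADD R3, 4: R3=204+4=208
after ADD R5, 2: R5=7+2=9
CMP R5, 17  (cmp 9,17)
JLT top: taken
after LOAD R4, [R3]: R4=M[208]=16
after ADD R4, 3: R4=16+3=19
after ADD R3, 4: R3=208+4=212
after ADD R5, 2: R5=9+2=11
CMP R5, 17  (cmp 11,17)
JLT top: taken
after LOAD R4, [R3]: R4=M[212]=16
after ADD R4, 3: R4=16+3=19
after ADD R3, 4: R3=212+4=216
after ADD R5, 2: R5=11+2=13
CMP R5, 17  (cmp 13,17)
JLT top: taken
after LOAD R4, [R3]: R4=M[216]=18
after ADD R4, 3: R4=18+3=21
after ADD R3, 4: R3=216+4=220
after ADD R5, 2: R5=13+2=15
CMP R5, 17  (cmp 15,17)
JLT top: taken
after LOAD R4, [R3]: R4=M[220]=-7
after ADD R4, 3: R4=(-7)+3=-4
after ADD R3, 4: R3=220+4=224
after ADD R5, 2: R5=15+2=17
CMP R5, 17  (cmp 17,17)
JLT top: not taken
after MUL R4, 6: R4=(-4)*6=-24
STORE R4, [216] → M[216]=-24
halt.

224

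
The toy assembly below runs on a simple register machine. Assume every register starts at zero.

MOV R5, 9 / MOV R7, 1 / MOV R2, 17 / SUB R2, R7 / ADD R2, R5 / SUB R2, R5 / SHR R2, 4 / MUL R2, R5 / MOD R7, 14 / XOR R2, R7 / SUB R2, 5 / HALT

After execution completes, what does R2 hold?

3

R5=9
R7=1
R2=17
R2=17-1=16
R2=16+9=25
R2=25-9=16
R2=16>>4=1
R2=1*9=9
R7=1%14=1
R2=9^1=8
R2=8-5=3
halt.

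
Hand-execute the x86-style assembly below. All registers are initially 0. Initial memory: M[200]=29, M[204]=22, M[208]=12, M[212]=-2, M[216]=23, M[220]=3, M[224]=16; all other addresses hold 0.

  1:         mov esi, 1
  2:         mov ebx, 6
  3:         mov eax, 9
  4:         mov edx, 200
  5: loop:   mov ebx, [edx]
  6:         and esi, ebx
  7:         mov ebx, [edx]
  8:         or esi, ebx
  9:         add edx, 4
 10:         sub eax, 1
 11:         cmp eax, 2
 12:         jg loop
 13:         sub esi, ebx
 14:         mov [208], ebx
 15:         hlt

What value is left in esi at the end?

0

after mov esi, 1: esi=1
after mov ebx, 6: ebx=6
after mov eax, 9: eax=9
after mov edx, 200: edx=200
after mov ebx, [edx]: ebx=M[200]=29
after and esi, ebx: esi=1&29=1
after mov ebx, [edx]: ebx=M[200]=29
after or esi, ebx: esi=1|29=29
after add edx, 4: edx=200+4=204
after sub eax, 1: eax=9-1=8
cmp eax, 2  (cmp 8,2)
jg loop: taken
after mov ebx, [edx]: ebx=M[204]=22
after and esi, ebx: esi=29&22=20
after mov ebx, [edx]: ebx=M[204]=22
after or esi, ebx: esi=20|22=22
after add edx, 4: edx=204+4=208
after sub eax, 1: eax=8-1=7
cmp eax, 2  (cmp 7,2)
jg loop: taken
after mov ebx, [edx]: ebx=M[208]=12
after and esi, ebx: esi=22&12=4
after mov ebx, [edx]: ebx=M[208]=12
after or esi, ebx: esi=4|12=12
after add edx, 4: edx=208+4=212
after sub eax, 1: eax=7-1=6
cmp eax, 2  (cmp 6,2)
jg loop: taken
after mov ebx, [edx]: ebx=M[212]=-2
after and esi, ebx: esi=12&(-2)=12
after mov ebx, [edx]: ebx=M[212]=-2
after or esi, ebx: esi=12|(-2)=-2
after add edx, 4: edx=212+4=216
after sub eax, 1: eax=6-1=5
cmp eax, 2  (cmp 5,2)
jg loop: taken
after mov ebx, [edx]: ebx=M[216]=23
after and esi, ebx: esi=(-2)&23=22
after mov ebx, [edx]: ebx=M[216]=23
after or esi, ebx: esi=22|23=23
after add edx, 4: edx=216+4=220
after sub eax, 1: eax=5-1=4
cmp eax, 2  (cmp 4,2)
jg loop: taken
after mov ebx, [edx]: ebx=M[220]=3
after and esi, ebx: esi=23&3=3
after mov ebx, [edx]: ebx=M[220]=3
after or esi, ebx: esi=3|3=3
after add edx, 4: edx=220+4=224
after sub eax, 1: eax=4-1=3
cmp eax, 2  (cmp 3,2)
jg loop: taken
after mov ebx, [edx]: ebx=M[224]=16
after and esi, ebx: esi=3&16=0
after mov ebx, [edx]: ebx=M[224]=16
after or esi, ebx: esi=0|16=16
after add edx, 4: edx=224+4=228
after sub eax, 1: eax=3-1=2
cmp eax, 2  (cmp 2,2)
jg loop: not taken
after sub esi, ebx: esi=16-16=0
mov [208], ebx → M[208]=16
halt.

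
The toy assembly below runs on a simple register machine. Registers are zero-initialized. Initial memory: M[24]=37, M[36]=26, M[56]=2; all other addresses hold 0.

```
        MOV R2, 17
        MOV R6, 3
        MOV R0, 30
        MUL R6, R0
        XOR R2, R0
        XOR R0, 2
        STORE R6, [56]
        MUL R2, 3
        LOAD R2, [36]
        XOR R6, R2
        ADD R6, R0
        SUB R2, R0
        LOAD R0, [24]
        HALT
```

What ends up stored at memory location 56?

90

after MOV R2, 17: R2=17
after MOV R6, 3: R6=3
after MOV R0, 30: R0=30
after MUL R6, R0: R6=3*30=90
after XOR R2, R0: R2=17^30=15
after XOR R0, 2: R0=30^2=28
STORE R6, [56] → M[56]=90
after MUL R2, 3: R2=15*3=45
after LOAD R2, [36]: R2=M[36]=26
after XOR R6, R2: R6=90^26=64
after ADD R6, R0: R6=64+28=92
after SUB R2, R0: R2=26-28=-2
after LOAD R0, [24]: R0=M[24]=37
halt.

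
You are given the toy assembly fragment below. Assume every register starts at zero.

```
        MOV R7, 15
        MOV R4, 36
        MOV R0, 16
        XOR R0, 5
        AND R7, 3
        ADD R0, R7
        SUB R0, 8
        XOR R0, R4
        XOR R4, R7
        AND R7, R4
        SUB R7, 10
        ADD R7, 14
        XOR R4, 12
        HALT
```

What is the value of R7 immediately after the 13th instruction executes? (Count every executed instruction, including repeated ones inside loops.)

7

MOV R7, 15 → R7=15
MOV R4, 36 → R4=36
MOV R0, 16 → R0=16
XOR R0, 5 → R0=16^5=21
AND R7, 3 → R7=15&3=3
ADD R0, R7 → R0=21+3=24
SUB R0, 8 → R0=24-8=16
XOR R0, R4 → R0=16^36=52
XOR R4, R7 → R4=36^3=39
AND R7, R4 → R7=3&39=3
SUB R7, 10 → R7=3-10=-7
ADD R7, 14 → R7=(-7)+14=7
XOR R4, 12 → R4=39^12=43
After step 13: R7 = 7.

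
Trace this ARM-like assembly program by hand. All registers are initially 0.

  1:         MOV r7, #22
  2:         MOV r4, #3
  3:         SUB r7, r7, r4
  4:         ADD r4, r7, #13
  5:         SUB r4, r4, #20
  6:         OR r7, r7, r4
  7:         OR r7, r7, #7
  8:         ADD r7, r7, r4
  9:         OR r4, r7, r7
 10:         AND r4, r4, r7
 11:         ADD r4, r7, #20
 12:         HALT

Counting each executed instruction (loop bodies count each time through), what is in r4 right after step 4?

r7=22
r4=3
r7=22-3=19
r4=19+13=32
After step 4: r4 = 32.

32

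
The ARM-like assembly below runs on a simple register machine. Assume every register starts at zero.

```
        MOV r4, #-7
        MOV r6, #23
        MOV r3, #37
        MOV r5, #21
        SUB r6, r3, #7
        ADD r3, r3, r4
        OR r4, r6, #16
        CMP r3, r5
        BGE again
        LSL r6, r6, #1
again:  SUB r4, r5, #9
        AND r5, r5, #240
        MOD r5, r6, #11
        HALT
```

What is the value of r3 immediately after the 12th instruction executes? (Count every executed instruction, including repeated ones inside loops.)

30

r4=-7
r6=23
r3=37
r5=21
r6=37-7=30
r3=37+(-7)=30
r4=30|16=30
CMP r3, r5  (cmp 30,21)
BGE again: taken
r4=21-9=12
r5=21&240=16
r5=30%11=8
After step 12: r3 = 30.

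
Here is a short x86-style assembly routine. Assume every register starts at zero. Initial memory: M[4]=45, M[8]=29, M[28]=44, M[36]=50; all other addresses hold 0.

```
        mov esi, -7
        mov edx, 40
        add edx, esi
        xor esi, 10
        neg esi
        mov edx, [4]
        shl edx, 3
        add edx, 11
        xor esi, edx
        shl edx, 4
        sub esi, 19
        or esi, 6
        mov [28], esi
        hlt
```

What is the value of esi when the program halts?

367

esi=-7
edx=40
edx=40+(-7)=33
esi=(-7)^10=-13
esi=-(-13)=13
edx=M[4]=45
edx=45<<3=360
edx=360+11=371
esi=13^371=382
edx=371<<4=5936
esi=382-19=363
esi=363|6=367
mov [28], esi → M[28]=367
halt.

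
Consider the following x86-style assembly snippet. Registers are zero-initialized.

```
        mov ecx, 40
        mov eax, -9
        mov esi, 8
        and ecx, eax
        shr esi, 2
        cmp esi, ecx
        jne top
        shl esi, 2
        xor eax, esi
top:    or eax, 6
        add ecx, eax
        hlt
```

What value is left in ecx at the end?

ecx=40
eax=-9
esi=8
ecx=40&(-9)=32
esi=8>>2=2
cmp esi, ecx  (cmp 2,32)
jne top: taken
eax=(-9)|6=-9
ecx=32+(-9)=23
halt.

23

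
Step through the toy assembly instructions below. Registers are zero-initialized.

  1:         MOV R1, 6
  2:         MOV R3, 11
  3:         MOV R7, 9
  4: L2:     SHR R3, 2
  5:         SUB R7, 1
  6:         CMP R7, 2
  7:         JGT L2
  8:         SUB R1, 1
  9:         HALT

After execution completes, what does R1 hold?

5

MOV R1, 6 → R1=6
MOV R3, 11 → R3=11
MOV R7, 9 → R7=9
SHR R3, 2 → R3=11>>2=2
SUB R7, 1 → R7=9-1=8
CMP R7, 2  (cmp 8,2)
JGT L2: taken
SHR R3, 2 → R3=2>>2=0
SUB R7, 1 → R7=8-1=7
CMP R7, 2  (cmp 7,2)
JGT L2: taken
SHR R3, 2 → R3=0>>2=0
SUB R7, 1 → R7=7-1=6
CMP R7, 2  (cmp 6,2)
JGT L2: taken
SHR R3, 2 → R3=0>>2=0
SUB R7, 1 → R7=6-1=5
CMP R7, 2  (cmp 5,2)
JGT L2: taken
SHR R3, 2 → R3=0>>2=0
SUB R7, 1 → R7=5-1=4
CMP R7, 2  (cmp 4,2)
JGT L2: taken
SHR R3, 2 → R3=0>>2=0
SUB R7, 1 → R7=4-1=3
CMP R7, 2  (cmp 3,2)
JGT L2: taken
SHR R3, 2 → R3=0>>2=0
SUB R7, 1 → R7=3-1=2
CMP R7, 2  (cmp 2,2)
JGT L2: not taken
SUB R1, 1 → R1=6-1=5
halt.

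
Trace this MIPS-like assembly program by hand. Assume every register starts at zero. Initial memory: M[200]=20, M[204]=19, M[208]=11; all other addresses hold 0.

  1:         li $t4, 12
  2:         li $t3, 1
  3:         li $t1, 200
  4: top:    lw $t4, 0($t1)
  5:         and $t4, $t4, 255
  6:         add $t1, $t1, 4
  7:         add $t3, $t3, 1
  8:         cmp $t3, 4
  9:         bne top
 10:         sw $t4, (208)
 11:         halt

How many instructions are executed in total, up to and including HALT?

23

after li $t4, 12: $t4=12
after li $t3, 1: $t3=1
after li $t1, 200: $t1=200
after lw $t4, 0($t1): $t4=M[200]=20
after and $t4, $t4, 255: $t4=20&255=20
after add $t1, $t1, 4: $t1=200+4=204
after add $t3, $t3, 1: $t3=1+1=2
cmp $t3, 4  (cmp 2,4)
bne top: taken
after lw $t4, 0($t1): $t4=M[204]=19
after and $t4, $t4, 255: $t4=19&255=19
after add $t1, $t1, 4: $t1=204+4=208
after add $t3, $t3, 1: $t3=2+1=3
cmp $t3, 4  (cmp 3,4)
bne top: taken
after lw $t4, 0($t1): $t4=M[208]=11
after and $t4, $t4, 255: $t4=11&255=11
after add $t1, $t1, 4: $t1=208+4=212
after add $t3, $t3, 1: $t3=3+1=4
cmp $t3, 4  (cmp 4,4)
bne top: not taken
sw $t4, (208) → M[208]=11
halt.
Total executed instructions: 23.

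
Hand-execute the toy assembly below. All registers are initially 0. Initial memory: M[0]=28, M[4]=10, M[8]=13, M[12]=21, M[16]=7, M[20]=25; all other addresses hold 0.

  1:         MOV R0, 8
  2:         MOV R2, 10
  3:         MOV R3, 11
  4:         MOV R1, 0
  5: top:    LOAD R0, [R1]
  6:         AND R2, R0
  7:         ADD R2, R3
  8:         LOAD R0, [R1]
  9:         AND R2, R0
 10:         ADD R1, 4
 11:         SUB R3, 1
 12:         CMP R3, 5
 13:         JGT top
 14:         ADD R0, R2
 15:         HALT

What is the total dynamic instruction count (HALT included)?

60

MOV R0, 8 → R0=8
MOV R2, 10 → R2=10
MOV R3, 11 → R3=11
MOV R1, 0 → R1=0
LOAD R0, [R1] → R0=M[0]=28
AND R2, R0 → R2=10&28=8
ADD R2, R3 → R2=8+11=19
LOAD R0, [R1] → R0=M[0]=28
AND R2, R0 → R2=19&28=16
ADD R1, 4 → R1=0+4=4
SUB R3, 1 → R3=11-1=10
CMP R3, 5  (cmp 10,5)
JGT top: taken
LOAD R0, [R1] → R0=M[4]=10
AND R2, R0 → R2=16&10=0
ADD R2, R3 → R2=0+10=10
LOAD R0, [R1] → R0=M[4]=10
AND R2, R0 → R2=10&10=10
ADD R1, 4 → R1=4+4=8
SUB R3, 1 → R3=10-1=9
CMP R3, 5  (cmp 9,5)
JGT top: taken
LOAD R0, [R1] → R0=M[8]=13
AND R2, R0 → R2=10&13=8
ADD R2, R3 → R2=8+9=17
LOAD R0, [R1] → R0=M[8]=13
AND R2, R0 → R2=17&13=1
ADD R1, 4 → R1=8+4=12
SUB R3, 1 → R3=9-1=8
CMP R3, 5  (cmp 8,5)
JGT top: taken
LOAD R0, [R1] → R0=M[12]=21
AND R2, R0 → R2=1&21=1
ADD R2, R3 → R2=1+8=9
LOAD R0, [R1] → R0=M[12]=21
AND R2, R0 → R2=9&21=1
ADD R1, 4 → R1=12+4=16
SUB R3, 1 → R3=8-1=7
CMP R3, 5  (cmp 7,5)
JGT top: taken
LOAD R0, [R1] → R0=M[16]=7
AND R2, R0 → R2=1&7=1
ADD R2, R3 → R2=1+7=8
LOAD R0, [R1] → R0=M[16]=7
AND R2, R0 → R2=8&7=0
ADD R1, 4 → R1=16+4=20
SUB R3, 1 → R3=7-1=6
CMP R3, 5  (cmp 6,5)
JGT top: taken
LOAD R0, [R1] → R0=M[20]=25
AND R2, R0 → R2=0&25=0
ADD R2, R3 → R2=0+6=6
LOAD R0, [R1] → R0=M[20]=25
AND R2, R0 → R2=6&25=0
ADD R1, 4 → R1=20+4=24
SUB R3, 1 → R3=6-1=5
CMP R3, 5  (cmp 5,5)
JGT top: not taken
ADD R0, R2 → R0=25+0=25
halt.
Total executed instructions: 60.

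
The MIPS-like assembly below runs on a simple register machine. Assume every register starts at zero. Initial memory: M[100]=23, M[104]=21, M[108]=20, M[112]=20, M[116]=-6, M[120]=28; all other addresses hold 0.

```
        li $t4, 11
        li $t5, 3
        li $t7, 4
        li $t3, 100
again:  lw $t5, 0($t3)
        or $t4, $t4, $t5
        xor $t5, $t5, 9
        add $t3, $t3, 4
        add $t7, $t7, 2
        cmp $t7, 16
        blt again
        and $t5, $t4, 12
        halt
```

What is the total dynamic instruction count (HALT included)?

48

after li $t4, 11: $t4=11
after li $t5, 3: $t5=3
after li $t7, 4: $t7=4
after li $t3, 100: $t3=100
after lw $t5, 0($t3): $t5=M[100]=23
after or $t4, $t4, $t5: $t4=11|23=31
after xor $t5, $t5, 9: $t5=23^9=30
after add $t3, $t3, 4: $t3=100+4=104
after add $t7, $t7, 2: $t7=4+2=6
cmp $t7, 16  (cmp 6,16)
blt again: taken
after lw $t5, 0($t3): $t5=M[104]=21
after or $t4, $t4, $t5: $t4=31|21=31
after xor $t5, $t5, 9: $t5=21^9=28
after add $t3, $t3, 4: $t3=104+4=108
after add $t7, $t7, 2: $t7=6+2=8
cmp $t7, 16  (cmp 8,16)
blt again: taken
after lw $t5, 0($t3): $t5=M[108]=20
after or $t4, $t4, $t5: $t4=31|20=31
after xor $t5, $t5, 9: $t5=20^9=29
after add $t3, $t3, 4: $t3=108+4=112
after add $t7, $t7, 2: $t7=8+2=10
cmp $t7, 16  (cmp 10,16)
blt again: taken
after lw $t5, 0($t3): $t5=M[112]=20
after or $t4, $t4, $t5: $t4=31|20=31
after xor $t5, $t5, 9: $t5=20^9=29
after add $t3, $t3, 4: $t3=112+4=116
after add $t7, $t7, 2: $t7=10+2=12
cmp $t7, 16  (cmp 12,16)
blt again: taken
after lw $t5, 0($t3): $t5=M[116]=-6
after or $t4, $t4, $t5: $t4=31|(-6)=-1
after xor $t5, $t5, 9: $t5=(-6)^9=-13
after add $t3, $t3, 4: $t3=116+4=120
after add $t7, $t7, 2: $t7=12+2=14
cmp $t7, 16  (cmp 14,16)
blt again: taken
after lw $t5, 0($t3): $t5=M[120]=28
after or $t4, $t4, $t5: $t4=(-1)|28=-1
after xor $t5, $t5, 9: $t5=28^9=21
after add $t3, $t3, 4: $t3=120+4=124
after add $t7, $t7, 2: $t7=14+2=16
cmp $t7, 16  (cmp 16,16)
blt again: not taken
after and $t5, $t4, 12: $t5=(-1)&12=12
halt.
Total executed instructions: 48.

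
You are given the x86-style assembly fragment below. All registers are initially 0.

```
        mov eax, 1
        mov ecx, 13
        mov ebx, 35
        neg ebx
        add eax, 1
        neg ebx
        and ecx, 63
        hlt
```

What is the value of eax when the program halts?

2

after mov eax, 1: eax=1
after mov ecx, 13: ecx=13
after mov ebx, 35: ebx=35
after neg ebx: ebx=-(35)=-35
after add eax, 1: eax=1+1=2
after neg ebx: ebx=-(-35)=35
after and ecx, 63: ecx=13&63=13
halt.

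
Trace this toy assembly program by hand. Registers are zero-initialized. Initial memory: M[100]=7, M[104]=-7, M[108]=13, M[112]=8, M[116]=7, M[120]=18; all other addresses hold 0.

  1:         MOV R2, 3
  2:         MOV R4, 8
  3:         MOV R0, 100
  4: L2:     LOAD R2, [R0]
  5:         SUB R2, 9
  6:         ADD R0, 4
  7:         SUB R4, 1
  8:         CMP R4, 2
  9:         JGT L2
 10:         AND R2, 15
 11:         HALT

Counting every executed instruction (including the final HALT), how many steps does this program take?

after MOV R2, 3: R2=3
after MOV R4, 8: R4=8
after MOV R0, 100: R0=100
after LOAD R2, [R0]: R2=M[100]=7
after SUB R2, 9: R2=7-9=-2
after ADD R0, 4: R0=100+4=104
after SUB R4, 1: R4=8-1=7
CMP R4, 2  (cmp 7,2)
JGT L2: taken
after LOAD R2, [R0]: R2=M[104]=-7
after SUB R2, 9: R2=(-7)-9=-16
after ADD R0, 4: R0=104+4=108
after SUB R4, 1: R4=7-1=6
CMP R4, 2  (cmp 6,2)
JGT L2: taken
after LOAD R2, [R0]: R2=M[108]=13
after SUB R2, 9: R2=13-9=4
after ADD R0, 4: R0=108+4=112
after SUB R4, 1: R4=6-1=5
CMP R4, 2  (cmp 5,2)
JGT L2: taken
after LOAD R2, [R0]: R2=M[112]=8
after SUB R2, 9: R2=8-9=-1
after ADD R0, 4: R0=112+4=116
after SUB R4, 1: R4=5-1=4
CMP R4, 2  (cmp 4,2)
JGT L2: taken
after LOAD R2, [R0]: R2=M[116]=7
after SUB R2, 9: R2=7-9=-2
after ADD R0, 4: R0=116+4=120
after SUB R4, 1: R4=4-1=3
CMP R4, 2  (cmp 3,2)
JGT L2: taken
after LOAD R2, [R0]: R2=M[120]=18
after SUB R2, 9: R2=18-9=9
after ADD R0, 4: R0=120+4=124
after SUB R4, 1: R4=3-1=2
CMP R4, 2  (cmp 2,2)
JGT L2: not taken
after AND R2, 15: R2=9&15=9
halt.
Total executed instructions: 41.

41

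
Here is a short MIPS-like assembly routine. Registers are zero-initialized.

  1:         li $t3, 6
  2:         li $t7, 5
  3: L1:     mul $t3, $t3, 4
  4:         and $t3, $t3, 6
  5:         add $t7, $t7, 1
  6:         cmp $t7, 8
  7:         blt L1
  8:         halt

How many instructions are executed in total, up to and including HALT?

18

after li $t3, 6: $t3=6
after li $t7, 5: $t7=5
after mul $t3, $t3, 4: $t3=6*4=24
after and $t3, $t3, 6: $t3=24&6=0
after add $t7, $t7, 1: $t7=5+1=6
cmp $t7, 8  (cmp 6,8)
blt L1: taken
after mul $t3, $t3, 4: $t3=0*4=0
after and $t3, $t3, 6: $t3=0&6=0
after add $t7, $t7, 1: $t7=6+1=7
cmp $t7, 8  (cmp 7,8)
blt L1: taken
after mul $t3, $t3, 4: $t3=0*4=0
after and $t3, $t3, 6: $t3=0&6=0
after add $t7, $t7, 1: $t7=7+1=8
cmp $t7, 8  (cmp 8,8)
blt L1: not taken
halt.
Total executed instructions: 18.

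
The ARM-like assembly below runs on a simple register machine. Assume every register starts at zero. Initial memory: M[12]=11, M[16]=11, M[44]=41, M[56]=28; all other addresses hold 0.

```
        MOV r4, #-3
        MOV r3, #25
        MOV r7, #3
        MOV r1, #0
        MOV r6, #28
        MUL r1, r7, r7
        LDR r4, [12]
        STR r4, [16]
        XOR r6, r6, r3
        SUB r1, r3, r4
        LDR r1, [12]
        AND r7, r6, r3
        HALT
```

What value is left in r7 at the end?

1

MOV r4, #-3 → r4=-3
MOV r3, #25 → r3=25
MOV r7, #3 → r7=3
MOV r1, #0 → r1=0
MOV r6, #28 → r6=28
MUL r1, r7, r7 → r1=3*3=9
LDR r4, [12] → r4=M[12]=11
STR r4, [16] → M[16]=11
XOR r6, r6, r3 → r6=28^25=5
SUB r1, r3, r4 → r1=25-11=14
LDR r1, [12] → r1=M[12]=11
AND r7, r6, r3 → r7=5&25=1
halt.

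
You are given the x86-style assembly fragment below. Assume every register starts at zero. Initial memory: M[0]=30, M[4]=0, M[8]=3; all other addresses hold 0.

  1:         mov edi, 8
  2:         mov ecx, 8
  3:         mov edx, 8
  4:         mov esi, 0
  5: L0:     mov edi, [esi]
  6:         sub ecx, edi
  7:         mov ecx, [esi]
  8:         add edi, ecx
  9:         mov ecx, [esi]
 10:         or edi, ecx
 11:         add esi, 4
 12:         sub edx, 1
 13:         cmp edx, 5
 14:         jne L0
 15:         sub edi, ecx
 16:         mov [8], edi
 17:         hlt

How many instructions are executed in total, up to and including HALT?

edi=8
ecx=8
edx=8
esi=0
edi=M[0]=30
ecx=8-30=-22
ecx=M[0]=30
edi=30+30=60
ecx=M[0]=30
edi=60|30=62
esi=0+4=4
edx=8-1=7
cmp edx, 5  (cmp 7,5)
jne L0: taken
edi=M[4]=0
ecx=30-0=30
ecx=M[4]=0
edi=0+0=0
ecx=M[4]=0
edi=0|0=0
esi=4+4=8
edx=7-1=6
cmp edx, 5  (cmp 6,5)
jne L0: taken
edi=M[8]=3
ecx=0-3=-3
ecx=M[8]=3
edi=3+3=6
ecx=M[8]=3
edi=6|3=7
esi=8+4=12
edx=6-1=5
cmp edx, 5  (cmp 5,5)
jne L0: not taken
edi=7-3=4
mov [8], edi → M[8]=4
halt.
Total executed instructions: 37.

37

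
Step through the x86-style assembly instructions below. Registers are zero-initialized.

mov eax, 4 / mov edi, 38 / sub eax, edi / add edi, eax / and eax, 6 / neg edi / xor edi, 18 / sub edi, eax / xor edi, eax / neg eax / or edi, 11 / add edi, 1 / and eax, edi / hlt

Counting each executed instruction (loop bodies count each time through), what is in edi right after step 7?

-18

mov eax, 4 → eax=4
mov edi, 38 → edi=38
sub eax, edi → eax=4-38=-34
add edi, eax → edi=38+(-34)=4
and eax, 6 → eax=(-34)&6=6
neg edi → edi=-(4)=-4
xor edi, 18 → edi=(-4)^18=-18
After step 7: edi = -18.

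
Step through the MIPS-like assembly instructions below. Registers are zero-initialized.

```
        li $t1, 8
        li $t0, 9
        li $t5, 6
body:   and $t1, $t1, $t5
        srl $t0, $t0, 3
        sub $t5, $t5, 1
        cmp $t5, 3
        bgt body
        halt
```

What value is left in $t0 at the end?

0

li $t1, 8 → $t1=8
li $t0, 9 → $t0=9
li $t5, 6 → $t5=6
and $t1, $t1, $t5 → $t1=8&6=0
srl $t0, $t0, 3 → $t0=9>>3=1
sub $t5, $t5, 1 → $t5=6-1=5
cmp $t5, 3  (cmp 5,3)
bgt body: taken
and $t1, $t1, $t5 → $t1=0&5=0
srl $t0, $t0, 3 → $t0=1>>3=0
sub $t5, $t5, 1 → $t5=5-1=4
cmp $t5, 3  (cmp 4,3)
bgt body: taken
and $t1, $t1, $t5 → $t1=0&4=0
srl $t0, $t0, 3 → $t0=0>>3=0
sub $t5, $t5, 1 → $t5=4-1=3
cmp $t5, 3  (cmp 3,3)
bgt body: not taken
halt.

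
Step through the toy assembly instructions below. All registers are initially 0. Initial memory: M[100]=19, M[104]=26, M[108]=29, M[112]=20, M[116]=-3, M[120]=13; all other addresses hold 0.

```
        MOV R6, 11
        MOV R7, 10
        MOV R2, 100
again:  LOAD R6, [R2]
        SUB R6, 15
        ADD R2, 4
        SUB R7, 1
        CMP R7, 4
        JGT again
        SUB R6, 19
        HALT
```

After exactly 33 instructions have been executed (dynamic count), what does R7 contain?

MOV R6, 11 → R6=11
MOV R7, 10 → R7=10
MOV R2, 100 → R2=100
LOAD R6, [R2] → R6=M[100]=19
SUB R6, 15 → R6=19-15=4
ADD R2, 4 → R2=100+4=104
SUB R7, 1 → R7=10-1=9
CMP R7, 4  (cmp 9,4)
JGT again: taken
LOAD R6, [R2] → R6=M[104]=26
SUB R6, 15 → R6=26-15=11
ADD R2, 4 → R2=104+4=108
SUB R7, 1 → R7=9-1=8
CMP R7, 4  (cmp 8,4)
JGT again: taken
LOAD R6, [R2] → R6=M[108]=29
SUB R6, 15 → R6=29-15=14
ADD R2, 4 → R2=108+4=112
SUB R7, 1 → R7=8-1=7
CMP R7, 4  (cmp 7,4)
JGT again: taken
LOAD R6, [R2] → R6=M[112]=20
SUB R6, 15 → R6=20-15=5
ADD R2, 4 → R2=112+4=116
SUB R7, 1 → R7=7-1=6
CMP R7, 4  (cmp 6,4)
JGT again: taken
LOAD R6, [R2] → R6=M[116]=-3
SUB R6, 15 → R6=(-3)-15=-18
ADD R2, 4 → R2=116+4=120
SUB R7, 1 → R7=6-1=5
CMP R7, 4  (cmp 5,4)
JGT again: taken
After step 33: R7 = 5.

5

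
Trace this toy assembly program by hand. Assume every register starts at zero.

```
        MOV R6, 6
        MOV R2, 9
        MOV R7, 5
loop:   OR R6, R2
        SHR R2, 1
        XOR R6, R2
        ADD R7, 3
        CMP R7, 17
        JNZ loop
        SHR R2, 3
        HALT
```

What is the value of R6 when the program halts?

MOV R6, 6 → R6=6
MOV R2, 9 → R2=9
MOV R7, 5 → R7=5
OR R6, R2 → R6=6|9=15
SHR R2, 1 → R2=9>>1=4
XOR R6, R2 → R6=15^4=11
ADD R7, 3 → R7=5+3=8
CMP R7, 17  (cmp 8,17)
JNZ loop: taken
OR R6, R2 → R6=11|4=15
SHR R2, 1 → R2=4>>1=2
XOR R6, R2 → R6=15^2=13
ADD R7, 3 → R7=8+3=11
CMP R7, 17  (cmp 11,17)
JNZ loop: taken
OR R6, R2 → R6=13|2=15
SHR R2, 1 → R2=2>>1=1
XOR R6, R2 → R6=15^1=14
ADD R7, 3 → R7=11+3=14
CMP R7, 17  (cmp 14,17)
JNZ loop: taken
OR R6, R2 → R6=14|1=15
SHR R2, 1 → R2=1>>1=0
XOR R6, R2 → R6=15^0=15
ADD R7, 3 → R7=14+3=17
CMP R7, 17  (cmp 17,17)
JNZ loop: not taken
SHR R2, 3 → R2=0>>3=0
halt.

15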